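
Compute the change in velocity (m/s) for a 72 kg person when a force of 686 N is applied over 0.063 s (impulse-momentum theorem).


J = F * dt = 686 * 0.063 = 43.2180 N*s
delta_v = J / m
delta_v = 43.2180 / 72
delta_v = 0.6003


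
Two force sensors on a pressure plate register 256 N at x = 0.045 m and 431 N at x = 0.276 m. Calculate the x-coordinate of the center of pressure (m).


COP_x = (F1*x1 + F2*x2) / (F1 + F2)
COP_x = (256*0.045 + 431*0.276) / (256 + 431)
Numerator = 130.4760
Denominator = 687
COP_x = 0.1899


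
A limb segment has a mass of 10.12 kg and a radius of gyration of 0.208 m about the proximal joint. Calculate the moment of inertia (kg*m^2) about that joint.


I = m * k^2
I = 10.12 * 0.208^2
k^2 = 0.0433
I = 0.4378


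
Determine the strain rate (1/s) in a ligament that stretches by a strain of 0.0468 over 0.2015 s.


strain_rate = delta_strain / delta_t
strain_rate = 0.0468 / 0.2015
strain_rate = 0.2323


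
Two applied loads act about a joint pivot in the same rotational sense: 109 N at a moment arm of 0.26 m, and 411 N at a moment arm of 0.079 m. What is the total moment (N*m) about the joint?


M = F1 * d1 + F2 * d2
M = 109 * 0.26 + 411 * 0.079
M = 28.3400 + 32.4690
M = 60.8090


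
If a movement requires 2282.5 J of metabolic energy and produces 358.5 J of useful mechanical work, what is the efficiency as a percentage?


eta = (W_mech / E_meta) * 100
eta = (358.5 / 2282.5) * 100
ratio = 0.1571
eta = 15.7065


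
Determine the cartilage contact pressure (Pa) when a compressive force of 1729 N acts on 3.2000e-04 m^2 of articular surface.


P = F / A
P = 1729 / 3.2000e-04
P = 5.4031e+06


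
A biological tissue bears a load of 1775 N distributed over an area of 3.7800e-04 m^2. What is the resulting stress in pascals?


stress = F / A
stress = 1775 / 3.7800e-04
stress = 4.6958e+06


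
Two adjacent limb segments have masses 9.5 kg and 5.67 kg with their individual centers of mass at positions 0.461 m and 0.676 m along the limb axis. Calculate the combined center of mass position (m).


COM = (m1*x1 + m2*x2) / (m1 + m2)
COM = (9.5*0.461 + 5.67*0.676) / (9.5 + 5.67)
Numerator = 8.2124
Denominator = 15.1700
COM = 0.5414


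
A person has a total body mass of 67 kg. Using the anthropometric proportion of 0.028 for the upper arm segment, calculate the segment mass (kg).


m_segment = body_mass * fraction
m_segment = 67 * 0.028
m_segment = 1.8760


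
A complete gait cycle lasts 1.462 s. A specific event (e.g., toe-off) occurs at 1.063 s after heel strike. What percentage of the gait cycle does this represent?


pct = (event_time / cycle_time) * 100
pct = (1.063 / 1.462) * 100
ratio = 0.7271
pct = 72.7086


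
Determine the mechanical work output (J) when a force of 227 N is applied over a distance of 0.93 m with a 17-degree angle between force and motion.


W = F * d * cos(theta)
theta = 17 deg = 0.2967 rad
cos(theta) = 0.9563
W = 227 * 0.93 * 0.9563
W = 201.8855


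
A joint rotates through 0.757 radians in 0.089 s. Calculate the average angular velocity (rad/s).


omega = delta_theta / delta_t
omega = 0.757 / 0.089
omega = 8.5056


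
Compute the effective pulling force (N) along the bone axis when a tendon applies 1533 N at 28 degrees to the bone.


F_eff = F_tendon * cos(theta)
theta = 28 deg = 0.4887 rad
cos(theta) = 0.8829
F_eff = 1533 * 0.8829
F_eff = 1353.5587


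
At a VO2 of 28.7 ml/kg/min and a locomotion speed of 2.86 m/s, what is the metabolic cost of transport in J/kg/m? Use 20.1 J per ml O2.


Power per kg = VO2 * 20.1 / 60
Power per kg = 28.7 * 20.1 / 60 = 9.6145 W/kg
Cost = power_per_kg / speed
Cost = 9.6145 / 2.86
Cost = 3.3617


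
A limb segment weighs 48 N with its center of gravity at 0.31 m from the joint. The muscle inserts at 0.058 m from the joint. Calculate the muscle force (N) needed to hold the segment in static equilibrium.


F_muscle = W * d_load / d_muscle
F_muscle = 48 * 0.31 / 0.058
Numerator = 14.8800
F_muscle = 256.5517


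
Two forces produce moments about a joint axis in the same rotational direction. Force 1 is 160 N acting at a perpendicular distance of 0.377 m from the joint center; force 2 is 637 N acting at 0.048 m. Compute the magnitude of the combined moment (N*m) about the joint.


M = F1 * d1 + F2 * d2
M = 160 * 0.377 + 637 * 0.048
M = 60.3200 + 30.5760
M = 90.8960


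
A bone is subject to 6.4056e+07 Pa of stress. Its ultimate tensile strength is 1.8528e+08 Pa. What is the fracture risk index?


FRI = applied / ultimate
FRI = 6.4056e+07 / 1.8528e+08
FRI = 0.3457


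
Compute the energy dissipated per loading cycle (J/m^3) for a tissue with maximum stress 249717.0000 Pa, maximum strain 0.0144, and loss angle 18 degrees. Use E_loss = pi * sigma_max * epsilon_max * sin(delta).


E_loss = pi * sigma_max * epsilon_max * sin(delta)
delta = 18 deg = 0.3142 rad
sin(delta) = 0.3090
E_loss = pi * 249717.0000 * 0.0144 * 0.3090
E_loss = 3490.9436


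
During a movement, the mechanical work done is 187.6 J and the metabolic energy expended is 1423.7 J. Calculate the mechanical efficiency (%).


eta = (W_mech / E_meta) * 100
eta = (187.6 / 1423.7) * 100
ratio = 0.1318
eta = 13.1769


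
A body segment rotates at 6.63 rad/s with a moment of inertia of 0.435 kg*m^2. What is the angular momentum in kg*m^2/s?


L = I * omega
L = 0.435 * 6.63
L = 2.8840


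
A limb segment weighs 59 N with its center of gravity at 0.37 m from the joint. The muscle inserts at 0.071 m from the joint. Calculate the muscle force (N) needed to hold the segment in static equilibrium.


F_muscle = W * d_load / d_muscle
F_muscle = 59 * 0.37 / 0.071
Numerator = 21.8300
F_muscle = 307.4648


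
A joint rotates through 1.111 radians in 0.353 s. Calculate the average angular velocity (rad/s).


omega = delta_theta / delta_t
omega = 1.111 / 0.353
omega = 3.1473


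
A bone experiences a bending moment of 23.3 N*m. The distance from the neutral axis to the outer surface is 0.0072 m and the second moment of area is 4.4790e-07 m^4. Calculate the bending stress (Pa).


sigma = M * c / I
sigma = 23.3 * 0.0072 / 4.4790e-07
M * c = 0.1678
sigma = 374547.8902


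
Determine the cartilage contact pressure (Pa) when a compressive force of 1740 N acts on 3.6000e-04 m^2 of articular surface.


P = F / A
P = 1740 / 3.6000e-04
P = 4.8333e+06


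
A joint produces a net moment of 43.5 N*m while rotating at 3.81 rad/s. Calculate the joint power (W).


P = M * omega
P = 43.5 * 3.81
P = 165.7350


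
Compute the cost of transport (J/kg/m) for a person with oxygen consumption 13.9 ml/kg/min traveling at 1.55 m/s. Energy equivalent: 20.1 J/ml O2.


Power per kg = VO2 * 20.1 / 60
Power per kg = 13.9 * 20.1 / 60 = 4.6565 W/kg
Cost = power_per_kg / speed
Cost = 4.6565 / 1.55
Cost = 3.0042


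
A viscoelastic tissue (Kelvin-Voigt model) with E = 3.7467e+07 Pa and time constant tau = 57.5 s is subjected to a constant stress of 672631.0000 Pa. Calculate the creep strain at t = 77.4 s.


epsilon(t) = (sigma/E) * (1 - exp(-t/tau))
sigma/E = 672631.0000 / 3.7467e+07 = 0.0180
exp(-t/tau) = exp(-77.4 / 57.5) = 0.2603
epsilon = 0.0180 * (1 - 0.2603)
epsilon = 0.0133


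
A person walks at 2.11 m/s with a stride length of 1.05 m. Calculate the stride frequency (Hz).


f = v / stride_length
f = 2.11 / 1.05
f = 2.0095


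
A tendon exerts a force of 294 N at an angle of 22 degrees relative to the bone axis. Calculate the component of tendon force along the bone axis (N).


F_eff = F_tendon * cos(theta)
theta = 22 deg = 0.3840 rad
cos(theta) = 0.9272
F_eff = 294 * 0.9272
F_eff = 272.5921


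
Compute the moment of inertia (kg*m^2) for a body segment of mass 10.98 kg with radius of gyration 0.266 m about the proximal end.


I = m * k^2
I = 10.98 * 0.266^2
k^2 = 0.0708
I = 0.7769


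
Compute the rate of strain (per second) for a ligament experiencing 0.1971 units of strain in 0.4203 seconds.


strain_rate = delta_strain / delta_t
strain_rate = 0.1971 / 0.4203
strain_rate = 0.4690


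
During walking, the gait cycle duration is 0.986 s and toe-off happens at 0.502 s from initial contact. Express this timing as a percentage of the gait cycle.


pct = (event_time / cycle_time) * 100
pct = (0.502 / 0.986) * 100
ratio = 0.5091
pct = 50.9128


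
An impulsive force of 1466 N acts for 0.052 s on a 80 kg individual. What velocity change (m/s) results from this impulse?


J = F * dt = 1466 * 0.052 = 76.2320 N*s
delta_v = J / m
delta_v = 76.2320 / 80
delta_v = 0.9529


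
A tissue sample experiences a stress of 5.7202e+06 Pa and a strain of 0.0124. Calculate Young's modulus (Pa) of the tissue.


E = stress / strain
E = 5.7202e+06 / 0.0124
E = 4.6131e+08


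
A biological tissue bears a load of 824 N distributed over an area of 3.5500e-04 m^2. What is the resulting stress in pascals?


stress = F / A
stress = 824 / 3.5500e-04
stress = 2.3211e+06


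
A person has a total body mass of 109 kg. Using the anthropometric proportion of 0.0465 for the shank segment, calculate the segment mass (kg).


m_segment = body_mass * fraction
m_segment = 109 * 0.0465
m_segment = 5.0685


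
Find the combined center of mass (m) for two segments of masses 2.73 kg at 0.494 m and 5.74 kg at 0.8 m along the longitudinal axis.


COM = (m1*x1 + m2*x2) / (m1 + m2)
COM = (2.73*0.494 + 5.74*0.8) / (2.73 + 5.74)
Numerator = 5.9406
Denominator = 8.4700
COM = 0.7014


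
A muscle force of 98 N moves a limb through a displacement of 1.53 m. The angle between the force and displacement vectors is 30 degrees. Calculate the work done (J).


W = F * d * cos(theta)
theta = 30 deg = 0.5236 rad
cos(theta) = 0.8660
W = 98 * 1.53 * 0.8660
W = 129.8518


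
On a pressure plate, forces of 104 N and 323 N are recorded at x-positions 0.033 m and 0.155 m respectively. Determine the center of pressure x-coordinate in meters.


COP_x = (F1*x1 + F2*x2) / (F1 + F2)
COP_x = (104*0.033 + 323*0.155) / (104 + 323)
Numerator = 53.4970
Denominator = 427
COP_x = 0.1253


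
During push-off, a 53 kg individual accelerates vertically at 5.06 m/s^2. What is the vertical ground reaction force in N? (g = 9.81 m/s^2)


GRF = m * (g + a)
GRF = 53 * (9.81 + 5.06)
GRF = 53 * 14.8700
GRF = 788.1100


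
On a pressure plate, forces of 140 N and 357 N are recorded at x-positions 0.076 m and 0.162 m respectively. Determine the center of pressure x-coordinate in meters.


COP_x = (F1*x1 + F2*x2) / (F1 + F2)
COP_x = (140*0.076 + 357*0.162) / (140 + 357)
Numerator = 68.4740
Denominator = 497
COP_x = 0.1378


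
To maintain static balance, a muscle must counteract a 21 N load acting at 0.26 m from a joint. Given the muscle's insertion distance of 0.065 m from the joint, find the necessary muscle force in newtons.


F_muscle = W * d_load / d_muscle
F_muscle = 21 * 0.26 / 0.065
Numerator = 5.4600
F_muscle = 84.0000


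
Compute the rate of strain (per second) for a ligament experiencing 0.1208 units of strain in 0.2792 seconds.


strain_rate = delta_strain / delta_t
strain_rate = 0.1208 / 0.2792
strain_rate = 0.4327


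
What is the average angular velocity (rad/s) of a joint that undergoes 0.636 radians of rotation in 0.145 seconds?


omega = delta_theta / delta_t
omega = 0.636 / 0.145
omega = 4.3862


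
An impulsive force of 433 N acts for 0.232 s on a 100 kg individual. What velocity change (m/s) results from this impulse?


J = F * dt = 433 * 0.232 = 100.4560 N*s
delta_v = J / m
delta_v = 100.4560 / 100
delta_v = 1.0046


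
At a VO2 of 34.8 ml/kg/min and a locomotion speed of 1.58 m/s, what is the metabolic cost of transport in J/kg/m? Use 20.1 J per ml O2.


Power per kg = VO2 * 20.1 / 60
Power per kg = 34.8 * 20.1 / 60 = 11.6580 W/kg
Cost = power_per_kg / speed
Cost = 11.6580 / 1.58
Cost = 7.3785


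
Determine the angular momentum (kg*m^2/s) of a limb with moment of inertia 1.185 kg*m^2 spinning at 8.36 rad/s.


L = I * omega
L = 1.185 * 8.36
L = 9.9066


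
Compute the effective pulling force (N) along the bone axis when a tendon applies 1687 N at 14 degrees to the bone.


F_eff = F_tendon * cos(theta)
theta = 14 deg = 0.2443 rad
cos(theta) = 0.9703
F_eff = 1687 * 0.9703
F_eff = 1636.8889


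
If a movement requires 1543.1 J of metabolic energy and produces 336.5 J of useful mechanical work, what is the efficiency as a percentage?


eta = (W_mech / E_meta) * 100
eta = (336.5 / 1543.1) * 100
ratio = 0.2181
eta = 21.8068


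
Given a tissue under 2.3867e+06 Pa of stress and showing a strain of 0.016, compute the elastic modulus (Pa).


E = stress / strain
E = 2.3867e+06 / 0.016
E = 1.4917e+08


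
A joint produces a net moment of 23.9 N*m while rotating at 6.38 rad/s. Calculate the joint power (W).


P = M * omega
P = 23.9 * 6.38
P = 152.4820


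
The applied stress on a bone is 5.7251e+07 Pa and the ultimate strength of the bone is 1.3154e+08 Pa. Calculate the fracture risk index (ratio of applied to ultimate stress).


FRI = applied / ultimate
FRI = 5.7251e+07 / 1.3154e+08
FRI = 0.4352


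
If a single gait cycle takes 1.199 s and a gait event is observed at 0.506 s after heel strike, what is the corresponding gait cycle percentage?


pct = (event_time / cycle_time) * 100
pct = (0.506 / 1.199) * 100
ratio = 0.4220
pct = 42.2018


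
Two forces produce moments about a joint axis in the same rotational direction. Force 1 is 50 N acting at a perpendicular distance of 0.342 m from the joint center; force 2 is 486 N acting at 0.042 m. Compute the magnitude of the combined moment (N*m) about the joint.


M = F1 * d1 + F2 * d2
M = 50 * 0.342 + 486 * 0.042
M = 17.1000 + 20.4120
M = 37.5120


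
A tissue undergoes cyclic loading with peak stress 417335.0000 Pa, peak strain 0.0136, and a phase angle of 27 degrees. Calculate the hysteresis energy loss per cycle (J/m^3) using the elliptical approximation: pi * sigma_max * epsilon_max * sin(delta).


E_loss = pi * sigma_max * epsilon_max * sin(delta)
delta = 27 deg = 0.4712 rad
sin(delta) = 0.4540
E_loss = pi * 417335.0000 * 0.0136 * 0.4540
E_loss = 8095.0653


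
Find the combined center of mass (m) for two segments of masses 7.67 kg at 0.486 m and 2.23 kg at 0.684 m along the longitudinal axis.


COM = (m1*x1 + m2*x2) / (m1 + m2)
COM = (7.67*0.486 + 2.23*0.684) / (7.67 + 2.23)
Numerator = 5.2529
Denominator = 9.9000
COM = 0.5306


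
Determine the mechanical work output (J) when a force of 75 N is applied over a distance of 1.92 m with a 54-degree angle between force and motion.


W = F * d * cos(theta)
theta = 54 deg = 0.9425 rad
cos(theta) = 0.5878
W = 75 * 1.92 * 0.5878
W = 84.6411


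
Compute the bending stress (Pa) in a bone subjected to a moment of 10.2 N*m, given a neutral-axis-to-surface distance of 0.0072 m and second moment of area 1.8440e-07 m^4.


sigma = M * c / I
sigma = 10.2 * 0.0072 / 1.8440e-07
M * c = 0.0734
sigma = 398264.6421


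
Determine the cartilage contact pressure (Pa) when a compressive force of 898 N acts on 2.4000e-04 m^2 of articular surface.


P = F / A
P = 898 / 2.4000e-04
P = 3.7417e+06


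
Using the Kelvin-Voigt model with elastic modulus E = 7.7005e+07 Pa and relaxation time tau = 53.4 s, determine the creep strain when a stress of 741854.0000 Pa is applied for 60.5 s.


epsilon(t) = (sigma/E) * (1 - exp(-t/tau))
sigma/E = 741854.0000 / 7.7005e+07 = 0.0096
exp(-t/tau) = exp(-60.5 / 53.4) = 0.3221
epsilon = 0.0096 * (1 - 0.3221)
epsilon = 0.0065


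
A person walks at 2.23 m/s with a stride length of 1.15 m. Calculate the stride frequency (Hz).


f = v / stride_length
f = 2.23 / 1.15
f = 1.9391


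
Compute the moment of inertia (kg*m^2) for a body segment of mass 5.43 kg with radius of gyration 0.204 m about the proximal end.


I = m * k^2
I = 5.43 * 0.204^2
k^2 = 0.0416
I = 0.2260


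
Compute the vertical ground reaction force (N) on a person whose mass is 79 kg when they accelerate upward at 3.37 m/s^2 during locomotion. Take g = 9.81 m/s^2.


GRF = m * (g + a)
GRF = 79 * (9.81 + 3.37)
GRF = 79 * 13.1800
GRF = 1041.2200


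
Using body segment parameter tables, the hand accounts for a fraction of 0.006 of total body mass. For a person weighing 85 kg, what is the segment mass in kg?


m_segment = body_mass * fraction
m_segment = 85 * 0.006
m_segment = 0.5100


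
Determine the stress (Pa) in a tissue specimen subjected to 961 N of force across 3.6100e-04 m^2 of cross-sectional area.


stress = F / A
stress = 961 / 3.6100e-04
stress = 2.6620e+06


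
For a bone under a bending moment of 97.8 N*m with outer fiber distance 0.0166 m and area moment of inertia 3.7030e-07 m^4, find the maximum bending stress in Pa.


sigma = M * c / I
sigma = 97.8 * 0.0166 / 3.7030e-07
M * c = 1.6235
sigma = 4.3842e+06


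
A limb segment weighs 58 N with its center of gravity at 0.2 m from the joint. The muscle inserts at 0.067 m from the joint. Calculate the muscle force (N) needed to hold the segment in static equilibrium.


F_muscle = W * d_load / d_muscle
F_muscle = 58 * 0.2 / 0.067
Numerator = 11.6000
F_muscle = 173.1343


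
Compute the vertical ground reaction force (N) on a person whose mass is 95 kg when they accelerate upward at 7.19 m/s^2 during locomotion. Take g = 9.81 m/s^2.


GRF = m * (g + a)
GRF = 95 * (9.81 + 7.19)
GRF = 95 * 17.0000
GRF = 1615.0000


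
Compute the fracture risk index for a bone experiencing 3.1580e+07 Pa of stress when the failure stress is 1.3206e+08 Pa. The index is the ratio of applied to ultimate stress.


FRI = applied / ultimate
FRI = 3.1580e+07 / 1.3206e+08
FRI = 0.2391


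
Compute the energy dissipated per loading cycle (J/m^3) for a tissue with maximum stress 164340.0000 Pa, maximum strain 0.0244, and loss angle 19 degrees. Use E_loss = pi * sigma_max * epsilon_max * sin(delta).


E_loss = pi * sigma_max * epsilon_max * sin(delta)
delta = 19 deg = 0.3316 rad
sin(delta) = 0.3256
E_loss = pi * 164340.0000 * 0.0244 * 0.3256
E_loss = 4101.3317


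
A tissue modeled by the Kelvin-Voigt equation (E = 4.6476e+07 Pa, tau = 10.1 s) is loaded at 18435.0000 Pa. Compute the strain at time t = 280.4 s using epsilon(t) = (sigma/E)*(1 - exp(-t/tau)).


epsilon(t) = (sigma/E) * (1 - exp(-t/tau))
sigma/E = 18435.0000 / 4.6476e+07 = 3.9666e-04
exp(-t/tau) = exp(-280.4 / 10.1) = 8.7691e-13
epsilon = 3.9666e-04 * (1 - 8.7691e-13)
epsilon = 3.9666e-04


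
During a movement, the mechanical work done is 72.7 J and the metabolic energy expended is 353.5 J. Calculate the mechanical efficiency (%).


eta = (W_mech / E_meta) * 100
eta = (72.7 / 353.5) * 100
ratio = 0.2057
eta = 20.5658


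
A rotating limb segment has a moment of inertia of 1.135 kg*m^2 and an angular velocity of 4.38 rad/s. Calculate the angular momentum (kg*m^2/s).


L = I * omega
L = 1.135 * 4.38
L = 4.9713


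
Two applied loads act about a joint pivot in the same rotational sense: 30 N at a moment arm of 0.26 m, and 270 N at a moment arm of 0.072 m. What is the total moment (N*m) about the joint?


M = F1 * d1 + F2 * d2
M = 30 * 0.26 + 270 * 0.072
M = 7.8000 + 19.4400
M = 27.2400


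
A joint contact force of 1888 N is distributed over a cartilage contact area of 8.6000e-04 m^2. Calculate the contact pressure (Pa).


P = F / A
P = 1888 / 8.6000e-04
P = 2.1953e+06


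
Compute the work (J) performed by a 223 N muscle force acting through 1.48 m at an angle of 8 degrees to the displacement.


W = F * d * cos(theta)
theta = 8 deg = 0.1396 rad
cos(theta) = 0.9903
W = 223 * 1.48 * 0.9903
W = 326.8281


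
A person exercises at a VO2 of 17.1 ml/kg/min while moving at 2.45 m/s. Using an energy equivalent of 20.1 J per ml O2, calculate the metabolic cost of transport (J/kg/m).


Power per kg = VO2 * 20.1 / 60
Power per kg = 17.1 * 20.1 / 60 = 5.7285 W/kg
Cost = power_per_kg / speed
Cost = 5.7285 / 2.45
Cost = 2.3382


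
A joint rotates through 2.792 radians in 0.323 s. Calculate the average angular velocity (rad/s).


omega = delta_theta / delta_t
omega = 2.792 / 0.323
omega = 8.6440


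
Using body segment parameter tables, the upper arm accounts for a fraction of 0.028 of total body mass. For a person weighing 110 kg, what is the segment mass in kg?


m_segment = body_mass * fraction
m_segment = 110 * 0.028
m_segment = 3.0800


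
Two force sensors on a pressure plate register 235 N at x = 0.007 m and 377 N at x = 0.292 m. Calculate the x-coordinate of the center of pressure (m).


COP_x = (F1*x1 + F2*x2) / (F1 + F2)
COP_x = (235*0.007 + 377*0.292) / (235 + 377)
Numerator = 111.7290
Denominator = 612
COP_x = 0.1826


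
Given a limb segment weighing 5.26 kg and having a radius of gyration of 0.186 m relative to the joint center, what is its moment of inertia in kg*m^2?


I = m * k^2
I = 5.26 * 0.186^2
k^2 = 0.0346
I = 0.1820


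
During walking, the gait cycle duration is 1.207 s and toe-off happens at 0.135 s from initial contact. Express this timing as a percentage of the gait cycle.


pct = (event_time / cycle_time) * 100
pct = (0.135 / 1.207) * 100
ratio = 0.1118
pct = 11.1848


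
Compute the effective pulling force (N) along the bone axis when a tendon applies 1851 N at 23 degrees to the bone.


F_eff = F_tendon * cos(theta)
theta = 23 deg = 0.4014 rad
cos(theta) = 0.9205
F_eff = 1851 * 0.9205
F_eff = 1703.8545


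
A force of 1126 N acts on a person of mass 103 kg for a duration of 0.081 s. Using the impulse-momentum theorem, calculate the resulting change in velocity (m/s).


J = F * dt = 1126 * 0.081 = 91.2060 N*s
delta_v = J / m
delta_v = 91.2060 / 103
delta_v = 0.8855


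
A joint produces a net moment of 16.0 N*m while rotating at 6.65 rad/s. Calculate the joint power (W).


P = M * omega
P = 16.0 * 6.65
P = 106.4000


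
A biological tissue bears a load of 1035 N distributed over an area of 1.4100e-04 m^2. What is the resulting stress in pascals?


stress = F / A
stress = 1035 / 1.4100e-04
stress = 7.3404e+06


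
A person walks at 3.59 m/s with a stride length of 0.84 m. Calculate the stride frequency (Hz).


f = v / stride_length
f = 3.59 / 0.84
f = 4.2738


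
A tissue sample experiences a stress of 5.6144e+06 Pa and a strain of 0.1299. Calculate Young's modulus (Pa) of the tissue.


E = stress / strain
E = 5.6144e+06 / 0.1299
E = 4.3221e+07


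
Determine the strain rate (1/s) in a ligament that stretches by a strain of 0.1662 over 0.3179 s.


strain_rate = delta_strain / delta_t
strain_rate = 0.1662 / 0.3179
strain_rate = 0.5228


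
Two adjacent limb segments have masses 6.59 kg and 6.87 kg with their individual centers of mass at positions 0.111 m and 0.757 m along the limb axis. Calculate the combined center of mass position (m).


COM = (m1*x1 + m2*x2) / (m1 + m2)
COM = (6.59*0.111 + 6.87*0.757) / (6.59 + 6.87)
Numerator = 5.9321
Denominator = 13.4600
COM = 0.4407


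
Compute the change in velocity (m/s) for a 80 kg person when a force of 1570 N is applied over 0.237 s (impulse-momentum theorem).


J = F * dt = 1570 * 0.237 = 372.0900 N*s
delta_v = J / m
delta_v = 372.0900 / 80
delta_v = 4.6511


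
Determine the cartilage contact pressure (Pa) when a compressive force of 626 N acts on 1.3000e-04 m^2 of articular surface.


P = F / A
P = 626 / 1.3000e-04
P = 4.8154e+06


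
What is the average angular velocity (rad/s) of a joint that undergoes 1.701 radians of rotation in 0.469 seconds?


omega = delta_theta / delta_t
omega = 1.701 / 0.469
omega = 3.6269


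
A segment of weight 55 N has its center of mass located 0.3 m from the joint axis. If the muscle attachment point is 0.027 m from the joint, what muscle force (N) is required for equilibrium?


F_muscle = W * d_load / d_muscle
F_muscle = 55 * 0.3 / 0.027
Numerator = 16.5000
F_muscle = 611.1111


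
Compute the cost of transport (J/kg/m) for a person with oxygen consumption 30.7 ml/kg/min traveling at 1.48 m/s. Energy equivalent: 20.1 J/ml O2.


Power per kg = VO2 * 20.1 / 60
Power per kg = 30.7 * 20.1 / 60 = 10.2845 W/kg
Cost = power_per_kg / speed
Cost = 10.2845 / 1.48
Cost = 6.9490


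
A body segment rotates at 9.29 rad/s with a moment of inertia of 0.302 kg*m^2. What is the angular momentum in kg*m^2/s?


L = I * omega
L = 0.302 * 9.29
L = 2.8056


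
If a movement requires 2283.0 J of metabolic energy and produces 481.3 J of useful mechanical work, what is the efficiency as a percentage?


eta = (W_mech / E_meta) * 100
eta = (481.3 / 2283.0) * 100
ratio = 0.2108
eta = 21.0819


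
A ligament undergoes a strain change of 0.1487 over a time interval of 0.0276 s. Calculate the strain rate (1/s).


strain_rate = delta_strain / delta_t
strain_rate = 0.1487 / 0.0276
strain_rate = 5.3877


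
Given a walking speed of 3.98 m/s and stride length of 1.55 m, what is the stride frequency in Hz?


f = v / stride_length
f = 3.98 / 1.55
f = 2.5677


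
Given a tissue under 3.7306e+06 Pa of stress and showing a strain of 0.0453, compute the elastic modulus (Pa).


E = stress / strain
E = 3.7306e+06 / 0.0453
E = 8.2353e+07


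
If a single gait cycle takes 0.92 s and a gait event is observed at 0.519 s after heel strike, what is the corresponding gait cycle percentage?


pct = (event_time / cycle_time) * 100
pct = (0.519 / 0.92) * 100
ratio = 0.5641
pct = 56.4130


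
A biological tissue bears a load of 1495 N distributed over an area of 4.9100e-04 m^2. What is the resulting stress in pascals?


stress = F / A
stress = 1495 / 4.9100e-04
stress = 3.0448e+06


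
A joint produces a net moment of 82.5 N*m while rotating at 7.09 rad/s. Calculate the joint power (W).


P = M * omega
P = 82.5 * 7.09
P = 584.9250


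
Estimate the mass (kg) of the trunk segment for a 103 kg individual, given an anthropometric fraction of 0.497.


m_segment = body_mass * fraction
m_segment = 103 * 0.497
m_segment = 51.1910


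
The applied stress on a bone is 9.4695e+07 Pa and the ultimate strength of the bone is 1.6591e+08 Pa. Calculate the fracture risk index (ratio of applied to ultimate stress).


FRI = applied / ultimate
FRI = 9.4695e+07 / 1.6591e+08
FRI = 0.5708


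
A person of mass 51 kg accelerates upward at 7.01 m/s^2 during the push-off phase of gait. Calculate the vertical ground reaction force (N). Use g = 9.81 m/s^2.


GRF = m * (g + a)
GRF = 51 * (9.81 + 7.01)
GRF = 51 * 16.8200
GRF = 857.8200


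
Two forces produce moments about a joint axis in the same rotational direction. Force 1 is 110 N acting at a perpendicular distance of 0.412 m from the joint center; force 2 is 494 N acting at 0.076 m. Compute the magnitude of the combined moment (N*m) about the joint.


M = F1 * d1 + F2 * d2
M = 110 * 0.412 + 494 * 0.076
M = 45.3200 + 37.5440
M = 82.8640


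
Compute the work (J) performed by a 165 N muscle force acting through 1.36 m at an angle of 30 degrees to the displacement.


W = F * d * cos(theta)
theta = 30 deg = 0.5236 rad
cos(theta) = 0.8660
W = 165 * 1.36 * 0.8660
W = 194.3361


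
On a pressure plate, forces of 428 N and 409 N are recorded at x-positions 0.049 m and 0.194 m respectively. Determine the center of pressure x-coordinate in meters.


COP_x = (F1*x1 + F2*x2) / (F1 + F2)
COP_x = (428*0.049 + 409*0.194) / (428 + 409)
Numerator = 100.3180
Denominator = 837
COP_x = 0.1199


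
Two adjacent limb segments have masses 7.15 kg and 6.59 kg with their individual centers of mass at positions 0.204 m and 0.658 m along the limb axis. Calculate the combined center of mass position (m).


COM = (m1*x1 + m2*x2) / (m1 + m2)
COM = (7.15*0.204 + 6.59*0.658) / (7.15 + 6.59)
Numerator = 5.7948
Denominator = 13.7400
COM = 0.4217


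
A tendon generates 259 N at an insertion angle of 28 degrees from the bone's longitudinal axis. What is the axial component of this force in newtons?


F_eff = F_tendon * cos(theta)
theta = 28 deg = 0.4887 rad
cos(theta) = 0.8829
F_eff = 259 * 0.8829
F_eff = 228.6834


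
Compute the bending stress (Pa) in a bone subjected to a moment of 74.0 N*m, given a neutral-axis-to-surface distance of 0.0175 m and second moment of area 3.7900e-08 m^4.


sigma = M * c / I
sigma = 74.0 * 0.0175 / 3.7900e-08
M * c = 1.2950
sigma = 3.4169e+07


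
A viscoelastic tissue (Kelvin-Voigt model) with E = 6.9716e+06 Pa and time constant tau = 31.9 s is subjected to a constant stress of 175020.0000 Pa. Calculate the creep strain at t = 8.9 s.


epsilon(t) = (sigma/E) * (1 - exp(-t/tau))
sigma/E = 175020.0000 / 6.9716e+06 = 0.0251
exp(-t/tau) = exp(-8.9 / 31.9) = 0.7565
epsilon = 0.0251 * (1 - 0.7565)
epsilon = 0.0061


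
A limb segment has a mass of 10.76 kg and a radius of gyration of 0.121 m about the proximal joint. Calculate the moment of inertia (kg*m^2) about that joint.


I = m * k^2
I = 10.76 * 0.121^2
k^2 = 0.0146
I = 0.1575


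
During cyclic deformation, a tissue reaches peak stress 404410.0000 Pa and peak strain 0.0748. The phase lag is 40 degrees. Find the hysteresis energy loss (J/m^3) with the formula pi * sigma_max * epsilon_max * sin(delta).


E_loss = pi * sigma_max * epsilon_max * sin(delta)
delta = 40 deg = 0.6981 rad
sin(delta) = 0.6428
E_loss = pi * 404410.0000 * 0.0748 * 0.6428
E_loss = 61085.8826


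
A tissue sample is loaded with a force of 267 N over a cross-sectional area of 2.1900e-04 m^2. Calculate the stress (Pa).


stress = F / A
stress = 267 / 2.1900e-04
stress = 1.2192e+06


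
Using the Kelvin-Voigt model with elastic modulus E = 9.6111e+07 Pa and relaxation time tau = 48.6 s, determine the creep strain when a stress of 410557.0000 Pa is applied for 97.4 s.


epsilon(t) = (sigma/E) * (1 - exp(-t/tau))
sigma/E = 410557.0000 / 9.6111e+07 = 0.0043
exp(-t/tau) = exp(-97.4 / 48.6) = 0.1348
epsilon = 0.0043 * (1 - 0.1348)
epsilon = 0.0037


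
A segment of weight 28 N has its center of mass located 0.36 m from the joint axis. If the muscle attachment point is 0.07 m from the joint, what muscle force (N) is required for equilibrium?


F_muscle = W * d_load / d_muscle
F_muscle = 28 * 0.36 / 0.07
Numerator = 10.0800
F_muscle = 144.0000


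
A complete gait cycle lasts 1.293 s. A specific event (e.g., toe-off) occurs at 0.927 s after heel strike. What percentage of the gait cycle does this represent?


pct = (event_time / cycle_time) * 100
pct = (0.927 / 1.293) * 100
ratio = 0.7169
pct = 71.6937


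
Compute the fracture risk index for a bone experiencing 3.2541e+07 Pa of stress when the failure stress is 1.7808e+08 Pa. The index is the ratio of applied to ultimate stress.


FRI = applied / ultimate
FRI = 3.2541e+07 / 1.7808e+08
FRI = 0.1827


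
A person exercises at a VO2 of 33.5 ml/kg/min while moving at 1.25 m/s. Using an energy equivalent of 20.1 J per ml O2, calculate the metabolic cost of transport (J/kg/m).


Power per kg = VO2 * 20.1 / 60
Power per kg = 33.5 * 20.1 / 60 = 11.2225 W/kg
Cost = power_per_kg / speed
Cost = 11.2225 / 1.25
Cost = 8.9780


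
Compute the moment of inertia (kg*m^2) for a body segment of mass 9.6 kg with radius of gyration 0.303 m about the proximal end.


I = m * k^2
I = 9.6 * 0.303^2
k^2 = 0.0918
I = 0.8814


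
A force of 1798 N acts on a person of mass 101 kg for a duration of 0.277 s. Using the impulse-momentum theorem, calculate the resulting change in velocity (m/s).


J = F * dt = 1798 * 0.277 = 498.0460 N*s
delta_v = J / m
delta_v = 498.0460 / 101
delta_v = 4.9311


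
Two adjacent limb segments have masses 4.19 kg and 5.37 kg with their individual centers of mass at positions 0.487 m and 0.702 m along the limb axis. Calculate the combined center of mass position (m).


COM = (m1*x1 + m2*x2) / (m1 + m2)
COM = (4.19*0.487 + 5.37*0.702) / (4.19 + 5.37)
Numerator = 5.8103
Denominator = 9.5600
COM = 0.6078


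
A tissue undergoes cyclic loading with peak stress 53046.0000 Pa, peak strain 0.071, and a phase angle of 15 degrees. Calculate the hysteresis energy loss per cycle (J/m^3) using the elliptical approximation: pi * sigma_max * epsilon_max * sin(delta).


E_loss = pi * sigma_max * epsilon_max * sin(delta)
delta = 15 deg = 0.2618 rad
sin(delta) = 0.2588
E_loss = pi * 53046.0000 * 0.071 * 0.2588
E_loss = 3062.3660


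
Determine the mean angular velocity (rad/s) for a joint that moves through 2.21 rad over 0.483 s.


omega = delta_theta / delta_t
omega = 2.21 / 0.483
omega = 4.5756


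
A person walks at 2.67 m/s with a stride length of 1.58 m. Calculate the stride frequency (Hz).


f = v / stride_length
f = 2.67 / 1.58
f = 1.6899


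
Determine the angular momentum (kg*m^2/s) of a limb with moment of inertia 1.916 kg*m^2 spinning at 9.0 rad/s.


L = I * omega
L = 1.916 * 9.0
L = 17.2440


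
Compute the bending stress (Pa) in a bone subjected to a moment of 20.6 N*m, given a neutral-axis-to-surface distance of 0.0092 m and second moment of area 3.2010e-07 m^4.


sigma = M * c / I
sigma = 20.6 * 0.0092 / 3.2010e-07
M * c = 0.1895
sigma = 592064.9797


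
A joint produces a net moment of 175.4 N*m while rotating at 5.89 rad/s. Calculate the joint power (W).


P = M * omega
P = 175.4 * 5.89
P = 1033.1060


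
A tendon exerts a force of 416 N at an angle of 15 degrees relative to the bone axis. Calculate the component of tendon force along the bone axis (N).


F_eff = F_tendon * cos(theta)
theta = 15 deg = 0.2618 rad
cos(theta) = 0.9659
F_eff = 416 * 0.9659
F_eff = 401.8251


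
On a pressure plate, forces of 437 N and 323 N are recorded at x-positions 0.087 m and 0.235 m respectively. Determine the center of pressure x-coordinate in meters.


COP_x = (F1*x1 + F2*x2) / (F1 + F2)
COP_x = (437*0.087 + 323*0.235) / (437 + 323)
Numerator = 113.9240
Denominator = 760
COP_x = 0.1499


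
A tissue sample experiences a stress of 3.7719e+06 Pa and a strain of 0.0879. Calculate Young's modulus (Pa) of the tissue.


E = stress / strain
E = 3.7719e+06 / 0.0879
E = 4.2911e+07


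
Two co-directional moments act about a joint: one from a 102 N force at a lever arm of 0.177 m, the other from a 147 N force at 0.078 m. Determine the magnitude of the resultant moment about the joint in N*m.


M = F1 * d1 + F2 * d2
M = 102 * 0.177 + 147 * 0.078
M = 18.0540 + 11.4660
M = 29.5200


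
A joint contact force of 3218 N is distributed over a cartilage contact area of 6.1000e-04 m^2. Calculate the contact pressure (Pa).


P = F / A
P = 3218 / 6.1000e-04
P = 5.2754e+06


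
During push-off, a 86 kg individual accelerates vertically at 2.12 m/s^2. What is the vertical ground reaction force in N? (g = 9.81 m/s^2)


GRF = m * (g + a)
GRF = 86 * (9.81 + 2.12)
GRF = 86 * 11.9300
GRF = 1025.9800


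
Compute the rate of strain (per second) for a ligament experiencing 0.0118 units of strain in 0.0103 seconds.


strain_rate = delta_strain / delta_t
strain_rate = 0.0118 / 0.0103
strain_rate = 1.1456


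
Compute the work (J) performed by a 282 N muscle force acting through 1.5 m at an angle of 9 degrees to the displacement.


W = F * d * cos(theta)
theta = 9 deg = 0.1571 rad
cos(theta) = 0.9877
W = 282 * 1.5 * 0.9877
W = 417.7922


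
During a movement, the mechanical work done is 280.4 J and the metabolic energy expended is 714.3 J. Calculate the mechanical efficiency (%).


eta = (W_mech / E_meta) * 100
eta = (280.4 / 714.3) * 100
ratio = 0.3926
eta = 39.2552


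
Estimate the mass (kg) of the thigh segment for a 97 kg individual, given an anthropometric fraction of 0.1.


m_segment = body_mass * fraction
m_segment = 97 * 0.1
m_segment = 9.7000


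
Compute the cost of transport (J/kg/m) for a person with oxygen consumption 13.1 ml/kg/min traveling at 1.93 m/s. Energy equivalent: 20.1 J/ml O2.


Power per kg = VO2 * 20.1 / 60
Power per kg = 13.1 * 20.1 / 60 = 4.3885 W/kg
Cost = power_per_kg / speed
Cost = 4.3885 / 1.93
Cost = 2.2738


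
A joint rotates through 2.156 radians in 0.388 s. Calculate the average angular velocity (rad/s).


omega = delta_theta / delta_t
omega = 2.156 / 0.388
omega = 5.5567


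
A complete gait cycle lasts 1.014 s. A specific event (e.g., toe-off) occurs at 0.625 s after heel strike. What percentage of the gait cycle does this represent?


pct = (event_time / cycle_time) * 100
pct = (0.625 / 1.014) * 100
ratio = 0.6164
pct = 61.6371


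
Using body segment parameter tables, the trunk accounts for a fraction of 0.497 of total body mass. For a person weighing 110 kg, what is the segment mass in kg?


m_segment = body_mass * fraction
m_segment = 110 * 0.497
m_segment = 54.6700


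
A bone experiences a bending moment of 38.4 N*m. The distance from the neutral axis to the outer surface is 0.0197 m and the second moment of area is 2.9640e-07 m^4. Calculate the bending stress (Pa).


sigma = M * c / I
sigma = 38.4 * 0.0197 / 2.9640e-07
M * c = 0.7565
sigma = 2.5522e+06


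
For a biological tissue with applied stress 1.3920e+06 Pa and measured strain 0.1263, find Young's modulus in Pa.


E = stress / strain
E = 1.3920e+06 / 0.1263
E = 1.1021e+07


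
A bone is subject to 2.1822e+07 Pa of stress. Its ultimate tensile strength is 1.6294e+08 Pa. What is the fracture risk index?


FRI = applied / ultimate
FRI = 2.1822e+07 / 1.6294e+08
FRI = 0.1339


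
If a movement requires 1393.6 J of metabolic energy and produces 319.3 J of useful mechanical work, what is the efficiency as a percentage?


eta = (W_mech / E_meta) * 100
eta = (319.3 / 1393.6) * 100
ratio = 0.2291
eta = 22.9119


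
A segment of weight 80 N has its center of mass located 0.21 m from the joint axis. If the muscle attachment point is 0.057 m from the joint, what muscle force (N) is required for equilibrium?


F_muscle = W * d_load / d_muscle
F_muscle = 80 * 0.21 / 0.057
Numerator = 16.8000
F_muscle = 294.7368


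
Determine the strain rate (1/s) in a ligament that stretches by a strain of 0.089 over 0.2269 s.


strain_rate = delta_strain / delta_t
strain_rate = 0.089 / 0.2269
strain_rate = 0.3922


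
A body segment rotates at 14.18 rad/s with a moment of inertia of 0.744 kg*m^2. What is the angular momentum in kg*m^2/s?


L = I * omega
L = 0.744 * 14.18
L = 10.5499


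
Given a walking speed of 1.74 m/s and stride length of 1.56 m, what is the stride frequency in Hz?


f = v / stride_length
f = 1.74 / 1.56
f = 1.1154


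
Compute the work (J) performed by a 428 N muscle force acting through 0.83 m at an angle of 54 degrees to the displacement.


W = F * d * cos(theta)
theta = 54 deg = 0.9425 rad
cos(theta) = 0.5878
W = 428 * 0.83 * 0.5878
W = 208.8048


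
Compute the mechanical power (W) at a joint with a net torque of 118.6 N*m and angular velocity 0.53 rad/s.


P = M * omega
P = 118.6 * 0.53
P = 62.8580


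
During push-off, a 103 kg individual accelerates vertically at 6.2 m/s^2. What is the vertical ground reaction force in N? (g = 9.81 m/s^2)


GRF = m * (g + a)
GRF = 103 * (9.81 + 6.2)
GRF = 103 * 16.0100
GRF = 1649.0300


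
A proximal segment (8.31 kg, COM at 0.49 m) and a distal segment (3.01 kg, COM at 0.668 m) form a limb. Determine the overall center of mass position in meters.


COM = (m1*x1 + m2*x2) / (m1 + m2)
COM = (8.31*0.49 + 3.01*0.668) / (8.31 + 3.01)
Numerator = 6.0826
Denominator = 11.3200
COM = 0.5373


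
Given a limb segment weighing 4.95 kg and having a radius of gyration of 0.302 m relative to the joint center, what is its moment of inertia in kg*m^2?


I = m * k^2
I = 4.95 * 0.302^2
k^2 = 0.0912
I = 0.4515


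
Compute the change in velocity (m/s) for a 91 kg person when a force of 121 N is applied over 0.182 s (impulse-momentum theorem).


J = F * dt = 121 * 0.182 = 22.0220 N*s
delta_v = J / m
delta_v = 22.0220 / 91
delta_v = 0.2420
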